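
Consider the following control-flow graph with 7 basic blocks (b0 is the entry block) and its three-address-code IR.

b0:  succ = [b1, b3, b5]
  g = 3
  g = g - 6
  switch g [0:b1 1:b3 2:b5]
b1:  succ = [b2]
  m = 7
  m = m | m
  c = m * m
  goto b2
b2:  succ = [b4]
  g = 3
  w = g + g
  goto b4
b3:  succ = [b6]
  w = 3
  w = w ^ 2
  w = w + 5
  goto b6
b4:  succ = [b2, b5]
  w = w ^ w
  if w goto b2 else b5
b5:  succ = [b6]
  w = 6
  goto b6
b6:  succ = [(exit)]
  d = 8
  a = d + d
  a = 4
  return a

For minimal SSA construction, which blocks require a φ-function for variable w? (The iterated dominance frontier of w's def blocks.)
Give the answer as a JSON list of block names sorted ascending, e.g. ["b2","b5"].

idom tree: b1←b0 b2←b1 b3←b0 b4←b2 b5←b0 b6←b0
Dom at joins:
  b2: preds {b1,b4}: {b0,b1} ∩ {b0,b1,b2,b4} = {b0,b1}; idom=b1
  b5: preds {b0,b4}: {b0} ∩ {b0,b1,b2,b4} = {b0}; idom=b0
  b6: preds {b3,b5}: {b0,b3} ∩ {b0,b5} = {b0}; idom=b0

Frontier:
  b2←b1: walk · to b1
  b2←b4: walk b4→b2 to b1
  b5←b0: walk · to b0
  b5←b4: walk b4→b2→b1 to b0
  b6←b3: walk b3 to b0
  b6←b5: walk b5 to b0
  b0 → ∅
  b1 → {b5}
  b2 → {b2,b5}
  b3 → {b6}
  b4 → {b2,b5}
  b5 → {b6}
  b6 → ∅

φ for w: defs {b2,b3,b4,b5}
  DF⁺ = {b2,b5,b6}

Answer: ["b2", "b5", "b6"]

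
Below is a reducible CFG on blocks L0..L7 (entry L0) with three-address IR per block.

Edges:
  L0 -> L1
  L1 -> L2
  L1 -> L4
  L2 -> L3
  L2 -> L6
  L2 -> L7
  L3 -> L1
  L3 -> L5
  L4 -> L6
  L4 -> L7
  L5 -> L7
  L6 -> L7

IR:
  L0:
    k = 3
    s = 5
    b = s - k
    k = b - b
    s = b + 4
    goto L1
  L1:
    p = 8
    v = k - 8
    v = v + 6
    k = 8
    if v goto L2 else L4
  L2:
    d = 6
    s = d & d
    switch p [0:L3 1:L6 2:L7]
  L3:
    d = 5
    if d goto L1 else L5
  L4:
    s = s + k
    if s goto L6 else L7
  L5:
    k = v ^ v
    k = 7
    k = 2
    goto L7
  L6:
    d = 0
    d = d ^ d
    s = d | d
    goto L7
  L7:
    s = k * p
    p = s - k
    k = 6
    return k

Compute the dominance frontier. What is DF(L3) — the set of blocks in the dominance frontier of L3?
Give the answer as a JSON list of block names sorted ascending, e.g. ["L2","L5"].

Answer: ["L1", "L7"]

Working:
idom tree: L1←L0 L2←L1 L3←L2 L4←L1 L5←L3 L6←L1 L7←L1
Join-block Dom:
  L1: preds {L0,L3}: {L0} ∩ {L0,L1,L2,L3} = {L0}; idom=L0
  L6: preds {L2,L4}: {L0,L1,L2} ∩ {L0,L1,L4} = {L0,L1}; idom=L1
  L7: preds {L2,L4,L5,L6}: {L0,L1,L2} ∩ {L0,L1,L4} ∩ {L0,L1,L2,L3,L5} ∩ {L0,L1,L6} = {L0,L1}; idom=L1

DF derivation:
  join L1 pred L0: · stop@L0
  join L1 pred L3: L3→L2→L1 stop@L0
  join L6 pred L2: L2 stop@L1
  join L6 pred L4: L4 stop@L1
  join L7 pred L2: L2 stop@L1
  join L7 pred L4: L4 stop@L1
  join L7 pred L5: L5→L3→L2 stop@L1
  join L7 pred L6: L6 stop@L1
  DF(L0)=∅
  DF(L1)={L1}
  DF(L2)={L1,L6,L7}
  DF(L3)={L1,L7}
  DF(L4)={L6,L7}
  DF(L5)={L7}
  DF(L6)={L7}
  DF(L7)=∅

DF(L3) = ["L1", "L7"]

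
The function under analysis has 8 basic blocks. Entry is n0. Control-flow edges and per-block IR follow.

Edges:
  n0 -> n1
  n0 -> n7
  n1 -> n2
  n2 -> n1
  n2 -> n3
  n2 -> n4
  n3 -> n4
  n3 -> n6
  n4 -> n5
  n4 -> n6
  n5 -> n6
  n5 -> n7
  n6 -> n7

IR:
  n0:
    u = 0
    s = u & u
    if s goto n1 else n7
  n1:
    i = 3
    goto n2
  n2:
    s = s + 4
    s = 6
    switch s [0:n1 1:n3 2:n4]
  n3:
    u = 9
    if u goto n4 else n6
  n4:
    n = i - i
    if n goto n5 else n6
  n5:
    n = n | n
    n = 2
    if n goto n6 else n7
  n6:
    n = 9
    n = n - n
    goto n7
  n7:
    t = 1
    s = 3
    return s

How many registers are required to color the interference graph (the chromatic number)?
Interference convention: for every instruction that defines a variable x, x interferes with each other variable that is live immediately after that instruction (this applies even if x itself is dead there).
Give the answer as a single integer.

Per-block:
  n0 def {s,u} use ∅
  n1 def {i} use ∅
  n2 def {s} use {s}
  n3 def {u} use ∅
  n4 def {n} use {i}
  n5 def {n} use {n}
  n6 def {n} use ∅
  n7 def {s,t} use ∅

Liveness:
  n0 li=∅ lo={s}
  n1 li={s} lo={i,s}
  n2 li={i,s} lo={i,s}
  n3 li={i} lo={i}
  n4 li={i} lo={n}
  n5 li={n} lo=∅
  n6 li=∅ lo=∅
  n7 li=∅ lo=∅

Conflict graph:
  i↔{s,u}
  n↔∅
  s↔{i}
  t↔∅
  u↔{i}

Registers:
  {i,s} pairwise interfere (2-clique) ⇒ χ ≥ 2
  assign i→r0 n→r0 s→r1 t→r0 u→r1 — no edge inside a register ⇒ χ ≤ 2
  χ = 2

Answer: 2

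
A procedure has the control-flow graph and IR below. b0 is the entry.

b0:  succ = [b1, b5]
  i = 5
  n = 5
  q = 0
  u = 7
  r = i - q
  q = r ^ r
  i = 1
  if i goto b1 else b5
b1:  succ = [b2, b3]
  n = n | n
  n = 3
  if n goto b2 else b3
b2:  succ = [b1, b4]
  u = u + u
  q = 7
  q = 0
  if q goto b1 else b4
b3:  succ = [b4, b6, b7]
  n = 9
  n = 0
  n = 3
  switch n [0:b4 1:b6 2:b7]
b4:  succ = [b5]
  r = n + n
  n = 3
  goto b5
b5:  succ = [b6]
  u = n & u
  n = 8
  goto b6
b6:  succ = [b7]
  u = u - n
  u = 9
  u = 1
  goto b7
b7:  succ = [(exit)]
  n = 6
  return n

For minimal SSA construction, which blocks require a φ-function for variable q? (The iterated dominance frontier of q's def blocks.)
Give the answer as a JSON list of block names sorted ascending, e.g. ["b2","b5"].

Answer: ["b1", "b4", "b5", "b6", "b7"]

Working:
idom tree: b1←b0 b2←b1 b3←b1 b4←b1 b5←b0 b6←b0 b7←b0
Dom∩ at merges:
  b1: preds {b0,b2}: {b0} ∩ {b0,b1,b2} = {b0}; idom=b0
  b4: preds {b2,b3}: {b0,b1,b2} ∩ {b0,b1,b3} = {b0,b1}; idom=b1
  b5: preds {b0,b4}: {b0} ∩ {b0,b1,b4} = {b0}; idom=b0
  b6: preds {b3,b5}: {b0,b1,b3} ∩ {b0,b5} = {b0}; idom=b0
  b7: preds {b3,b6}: {b0,b1,b3} ∩ {b0,b6} = {b0}; idom=b0

DF derivation:
  b1←b0: walk · to b0
  b1←b2: walk b2→b1 to b0
  b4←b2: walk b2 to b1
  b4←b3: walk b3 to b1
  b5←b0: walk · to b0
  b5←b4: walk b4→b1 to b0
  b6←b3: walk b3→b1 to b0
  b6←b5: walk b5 to b0
  b7←b3: walk b3→b1 to b0
  b7←b6: walk b6 to b0
  DF(b0)=∅
  DF(b1)={b1,b5,b6,b7}
  DF(b2)={b1,b4}
  DF(b3)={b4,b6,b7}
  DF(b4)={b5}
  DF(b5)={b6}
  DF(b6)={b7}
  DF(b7)=∅

φ for q: defs {b0,b2}
  DF⁺ = {b1,b4,b5,b6,b7}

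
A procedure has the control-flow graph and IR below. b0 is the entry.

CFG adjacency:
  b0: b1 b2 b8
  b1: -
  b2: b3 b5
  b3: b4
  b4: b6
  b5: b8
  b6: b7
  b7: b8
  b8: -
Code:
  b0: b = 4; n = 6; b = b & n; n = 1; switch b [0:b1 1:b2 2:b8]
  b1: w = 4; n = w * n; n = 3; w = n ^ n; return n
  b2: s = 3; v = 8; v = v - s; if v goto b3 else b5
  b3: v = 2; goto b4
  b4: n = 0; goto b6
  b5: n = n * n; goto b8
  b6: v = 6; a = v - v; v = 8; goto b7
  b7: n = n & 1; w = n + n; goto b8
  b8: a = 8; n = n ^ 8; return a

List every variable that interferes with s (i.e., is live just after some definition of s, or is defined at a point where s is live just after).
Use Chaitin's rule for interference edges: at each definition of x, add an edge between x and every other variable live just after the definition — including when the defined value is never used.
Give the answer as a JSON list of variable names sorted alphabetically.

Answer: ["n", "v"]

Working:
def/use:
  b0: def={b,n} ue=∅
  b1: def={n,w} ue={n}
  b2: def={s,v} ue=∅
  b3: def={v} ue=∅
  b4: def={n} ue=∅
  b5: def={n} ue={n}
  b6: def={a,v} ue=∅
  b7: def={n,w} ue={n}
  b8: def={a,n} ue={n}

Live sets:
  live b0: ∅→{n}
  live b1: {n}→∅
  live b2: {n}→{n}
  live b3: ∅→∅
  live b4: ∅→{n}
  live b5: {n}→{n}
  live b6: {n}→{n}
  live b7: {n}→{n}
  live b8: {n}→∅

Interference:
  a: {n}
  b: {n}
  n: {a,b,s,v,w}
  s: {n,v}
  v: {n,s}
  w: {n}

N(s) = ["n", "v"]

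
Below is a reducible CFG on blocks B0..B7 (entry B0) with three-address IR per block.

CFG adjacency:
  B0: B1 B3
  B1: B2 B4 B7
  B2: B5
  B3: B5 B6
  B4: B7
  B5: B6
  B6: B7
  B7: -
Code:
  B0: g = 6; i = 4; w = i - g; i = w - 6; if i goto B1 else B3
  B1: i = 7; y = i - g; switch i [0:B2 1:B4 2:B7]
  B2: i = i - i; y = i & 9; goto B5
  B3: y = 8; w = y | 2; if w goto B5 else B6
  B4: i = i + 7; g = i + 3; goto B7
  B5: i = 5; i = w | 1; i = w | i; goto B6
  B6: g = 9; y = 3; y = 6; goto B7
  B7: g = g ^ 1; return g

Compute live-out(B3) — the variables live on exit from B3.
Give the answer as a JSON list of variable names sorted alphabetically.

def/use:
  B0: def={g,i,w} ue=∅
  B1: def={i,y} ue={g}
  B2: def={i,y} ue={i}
  B3: def={w,y} ue=∅
  B4: def={g,i} ue={i}
  B5: def={i} ue={w}
  B6: def={g,y} ue=∅
  B7: def={g} ue={g}

Live sets:
  B0 li=∅ lo={g,w}
  B1 li={g,w} lo={g,i,w}
  B2 li={i,w} lo={w}
  B3 li=∅ lo={w}
  B4 li={i} lo={g}
  B5 li={w} lo=∅
  B6 li=∅ lo={g}
  B7 li={g} lo=∅

live-out(B3) = ["w"]

Answer: ["w"]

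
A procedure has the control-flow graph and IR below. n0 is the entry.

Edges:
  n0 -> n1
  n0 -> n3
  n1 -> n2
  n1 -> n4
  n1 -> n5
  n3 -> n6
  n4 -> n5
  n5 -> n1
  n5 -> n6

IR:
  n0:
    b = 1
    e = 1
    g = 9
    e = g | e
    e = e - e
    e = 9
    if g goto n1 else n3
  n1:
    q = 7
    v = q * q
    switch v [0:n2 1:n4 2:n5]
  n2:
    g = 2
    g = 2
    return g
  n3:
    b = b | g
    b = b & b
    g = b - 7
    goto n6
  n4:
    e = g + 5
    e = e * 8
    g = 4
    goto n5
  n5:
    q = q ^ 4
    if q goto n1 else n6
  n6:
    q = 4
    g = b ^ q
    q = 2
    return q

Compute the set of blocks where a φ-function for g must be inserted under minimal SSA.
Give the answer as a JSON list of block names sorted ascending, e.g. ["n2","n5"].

idom tree: n1←n0 n2←n1 n3←n0 n4←n1 n5←n1 n6←n0
Dom∩ at merges:
  n1: preds {n0,n5}: {n0} ∩ {n0,n1,n5} = {n0}; idom=n0
  n5: preds {n1,n4}: {n0,n1} ∩ {n0,n1,n4} = {n0,n1}; idom=n1
  n6: preds {n3,n5}: {n0,n3} ∩ {n0,n1,n5} = {n0}; idom=n0

DF walk-up:
  n1←n0: walk · to n0
  n1←n5: walk n5→n1 to n0
  n5←n1: walk · to n1
  n5←n4: walk n4 to n1
  n6←n3: walk n3 to n0
  n6←n5: walk n5→n1 to n0
  n0 → ∅
  n1 → {n1,n6}
  n2 → ∅
  n3 → {n6}
  n4 → {n5}
  n5 → {n1,n6}
  n6 → ∅

φ for g: defs {n0,n2,n3,n4,n6}
  DF⁺ = {n1,n5,n6}

Answer: ["n1", "n5", "n6"]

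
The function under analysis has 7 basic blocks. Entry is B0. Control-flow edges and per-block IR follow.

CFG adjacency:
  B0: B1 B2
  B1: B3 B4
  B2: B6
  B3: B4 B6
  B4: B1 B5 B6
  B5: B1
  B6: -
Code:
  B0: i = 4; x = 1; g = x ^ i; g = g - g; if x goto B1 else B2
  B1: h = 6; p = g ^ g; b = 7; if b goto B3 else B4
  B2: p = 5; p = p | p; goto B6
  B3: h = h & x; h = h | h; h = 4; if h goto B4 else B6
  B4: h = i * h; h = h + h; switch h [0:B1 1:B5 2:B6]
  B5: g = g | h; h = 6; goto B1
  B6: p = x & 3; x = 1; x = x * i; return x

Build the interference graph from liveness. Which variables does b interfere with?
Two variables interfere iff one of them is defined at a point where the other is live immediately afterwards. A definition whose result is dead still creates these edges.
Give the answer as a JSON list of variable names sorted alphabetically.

Per-block:
  B0 def {g,i,x} use ∅
  B1 def {b,h,p} use {g}
  B2 def {p} use ∅
  B3 def {h} use {h,x}
  B4 def {h} use {h,i}
  B5 def {g,h} use {g,h}
  B6 def {p,x} use {i,x}

Backward fixpoint:
  B0: in=∅ out={g,i,x}
  B1: in={g,i,x} out={g,h,i,x}
  B2: in={i,x} out={i,x}
  B3: in={g,h,i,x} out={g,h,i,x}
  B4: in={g,h,i,x} out={g,h,i,x}
  B5: in={g,h,i,x} out={g,i,x}
  B6: in={i,x} out=∅

Interference:
  b↔{g,h,i,x}
  g↔{b,h,i,p,x}
  h↔{b,g,i,p,x}
  i↔{b,g,h,p,x}
  p↔{g,h,i,x}
  x↔{b,g,h,i,p}

N(b) = ["g", "h", "i", "x"]

Answer: ["g", "h", "i", "x"]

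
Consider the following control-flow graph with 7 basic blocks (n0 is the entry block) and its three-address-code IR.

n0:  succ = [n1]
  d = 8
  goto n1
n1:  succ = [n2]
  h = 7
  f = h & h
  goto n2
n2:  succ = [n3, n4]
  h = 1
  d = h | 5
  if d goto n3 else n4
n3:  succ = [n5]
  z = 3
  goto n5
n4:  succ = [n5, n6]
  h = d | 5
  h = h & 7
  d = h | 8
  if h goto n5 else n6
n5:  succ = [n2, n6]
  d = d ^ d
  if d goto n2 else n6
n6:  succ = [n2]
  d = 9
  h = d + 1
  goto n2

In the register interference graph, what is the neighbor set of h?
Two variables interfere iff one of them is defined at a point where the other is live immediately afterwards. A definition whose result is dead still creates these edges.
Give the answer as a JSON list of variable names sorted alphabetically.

Per-block:
  n0: def={d} ue=∅
  n1: def={f,h} ue=∅
  n2: def={d,h} ue=∅
  n3: def={z} ue=∅
  n4: def={d,h} ue={d}
  n5: def={d} ue={d}
  n6: def={d,h} ue=∅

Liveness:
  n0: in=∅ out=∅
  n1: in=∅ out=∅
  n2: in=∅ out={d}
  n3: in={d} out={d}
  n4: in={d} out={d}
  n5: in={d} out=∅
  n6: in=∅ out=∅

Conflict graph:
  d: {h,z}
  f: ∅
  h: {d}
  z: {d}

N(h) = ["d"]

Answer: ["d"]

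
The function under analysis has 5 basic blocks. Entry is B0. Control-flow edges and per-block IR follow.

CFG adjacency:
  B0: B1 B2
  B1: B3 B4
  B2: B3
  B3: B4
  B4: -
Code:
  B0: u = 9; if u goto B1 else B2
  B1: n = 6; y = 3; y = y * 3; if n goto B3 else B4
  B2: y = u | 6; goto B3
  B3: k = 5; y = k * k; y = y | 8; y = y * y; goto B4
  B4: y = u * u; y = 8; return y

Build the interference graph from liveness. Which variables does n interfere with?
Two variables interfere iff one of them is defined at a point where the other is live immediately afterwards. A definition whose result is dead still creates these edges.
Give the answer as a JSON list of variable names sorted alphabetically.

def/use:
  B0: {u} / ∅
  B1: {n,y} / ∅
  B2: {y} / {u}
  B3: {k,y} / ∅
  B4: {y} / {u}

Live sets:
  B0: in=∅ out={u}
  B1: in={u} out={u}
  B2: in={u} out={u}
  B3: in={u} out={u}
  B4: in={u} out=∅

Interference:
  k↔{u}
  n↔{u,y}
  u↔{k,n,y}
  y↔{n,u}

N(n) = ["u", "y"]

Answer: ["u", "y"]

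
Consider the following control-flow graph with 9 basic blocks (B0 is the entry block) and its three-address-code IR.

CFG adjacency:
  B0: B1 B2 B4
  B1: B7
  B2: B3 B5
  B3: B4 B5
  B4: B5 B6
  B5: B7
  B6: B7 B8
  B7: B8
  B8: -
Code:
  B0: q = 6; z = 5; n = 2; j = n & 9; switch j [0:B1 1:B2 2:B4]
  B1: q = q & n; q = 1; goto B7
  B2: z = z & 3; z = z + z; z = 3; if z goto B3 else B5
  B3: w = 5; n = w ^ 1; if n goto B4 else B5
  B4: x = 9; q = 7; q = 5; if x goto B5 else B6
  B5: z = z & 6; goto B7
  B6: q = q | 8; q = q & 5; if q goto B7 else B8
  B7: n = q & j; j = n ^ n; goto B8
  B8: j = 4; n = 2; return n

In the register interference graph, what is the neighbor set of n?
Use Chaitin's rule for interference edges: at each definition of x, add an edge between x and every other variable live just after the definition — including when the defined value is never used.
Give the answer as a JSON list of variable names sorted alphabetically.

def/use:
  B0: def={j,n,q,z} ue=∅
  B1: def={q} ue={n,q}
  B2: def={z} ue={z}
  B3: def={n,w} ue=∅
  B4: def={q,x} ue=∅
  B5: def={z} ue={z}
  B6: def={q} ue={q}
  B7: def={j,n} ue={j,q}
  B8: def={j,n} ue=∅

Live sets:
  B0 li=∅ lo={j,n,q,z}
  B1 li={j,n,q} lo={j,q}
  B2 li={j,q,z} lo={j,q,z}
  B3 li={j,q,z} lo={j,q,z}
  B4 li={j,z} lo={j,q,z}
  B5 li={j,q,z} lo={j,q}
  B6 li={j,q} lo={j,q}
  B7 li={j,q} lo=∅
  B8 li=∅ lo=∅

Conflict graph:
  j: {n,q,w,x,z}
  n: {j,q,z}
  q: {j,n,w,x,z}
  w: {j,q,z}
  x: {j,q,z}
  z: {j,n,q,w,x}

N(n) = ["j", "q", "z"]

Answer: ["j", "q", "z"]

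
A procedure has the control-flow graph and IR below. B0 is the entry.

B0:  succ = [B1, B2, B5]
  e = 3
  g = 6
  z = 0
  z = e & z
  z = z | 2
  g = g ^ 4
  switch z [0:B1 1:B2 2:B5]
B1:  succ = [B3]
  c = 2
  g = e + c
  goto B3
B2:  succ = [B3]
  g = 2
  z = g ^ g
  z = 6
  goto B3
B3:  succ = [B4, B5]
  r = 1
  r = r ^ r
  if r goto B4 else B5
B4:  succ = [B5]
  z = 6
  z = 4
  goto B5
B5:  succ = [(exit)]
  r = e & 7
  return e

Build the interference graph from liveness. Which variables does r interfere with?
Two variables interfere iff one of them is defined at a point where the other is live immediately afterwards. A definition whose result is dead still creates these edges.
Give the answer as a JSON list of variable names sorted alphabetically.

Block summaries:
  B0: {e,g,z} / ∅
  B1: {c,g} / {e}
  B2: {g,z} / ∅
  B3: {r} / ∅
  B4: {z} / ∅
  B5: {r} / {e}

Live sets:
  B0: in=∅ out={e}
  B1: in={e} out={e}
  B2: in={e} out={e}
  B3: in={e} out={e}
  B4: in={e} out={e}
  B5: in={e} out=∅

Conflict graph:
  c↔{e}
  e↔{c,g,r,z}
  g↔{e,z}
  r↔{e}
  z↔{e,g}

N(r) = ["e"]

Answer: ["e"]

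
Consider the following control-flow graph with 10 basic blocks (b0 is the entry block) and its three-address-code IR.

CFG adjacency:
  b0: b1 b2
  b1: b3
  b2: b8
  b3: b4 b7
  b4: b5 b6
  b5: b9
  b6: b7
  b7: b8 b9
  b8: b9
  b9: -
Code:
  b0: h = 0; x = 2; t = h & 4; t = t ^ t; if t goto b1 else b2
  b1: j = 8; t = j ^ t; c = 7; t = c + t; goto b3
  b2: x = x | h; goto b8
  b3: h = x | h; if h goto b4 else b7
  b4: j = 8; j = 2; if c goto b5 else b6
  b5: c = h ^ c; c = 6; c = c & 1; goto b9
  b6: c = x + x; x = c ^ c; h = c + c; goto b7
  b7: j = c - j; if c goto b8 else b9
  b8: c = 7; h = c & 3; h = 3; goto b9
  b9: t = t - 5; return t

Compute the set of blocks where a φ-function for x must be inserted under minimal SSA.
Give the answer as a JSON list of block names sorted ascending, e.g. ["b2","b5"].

idom tree: b1←b0 b2←b0 b3←b1 b4←b3 b5←b4 b6←b4 b7←b3 b8←b0 b9←b0
Dom∩ at merges:
  b7: preds {b3,b6}: {b0,b1,b3} ∩ {b0,b1,b3,b4,b6} = {b0,b1,b3}; idom=b3
  b8: preds {b2,b7}: {b0,b2} ∩ {b0,b1,b3,b7} = {b0}; idom=b0
  b9: preds {b5,b7,b8}: {b0,b1,b3,b4,b5} ∩ {b0,b1,b3,b7} ∩ {b0,b8} = {b0}; idom=b0

Frontier:
  b7←b3: walk · to b3
  b7←b6: walk b6→b4 to b3
  b8←b2: walk b2 to b0
  b8←b7: walk b7→b3→b1 to b0
  b9←b5: walk b5→b4→b3→b1 to b0
  b9←b7: walk b7→b3→b1 to b0
  b9←b8: walk b8 to b0
  DF(b0)=∅
  DF(b1)={b8,b9}
  DF(b2)={b8}
  DF(b3)={b8,b9}
  DF(b4)={b7,b9}
  DF(b5)={b9}
  DF(b6)={b7}
  DF(b7)={b8,b9}
  DF(b8)={b9}
  DF(b9)=∅

φ for x: defs {b0,b2,b6}
  DF⁺ = {b7,b8,b9}

Answer: ["b7", "b8", "b9"]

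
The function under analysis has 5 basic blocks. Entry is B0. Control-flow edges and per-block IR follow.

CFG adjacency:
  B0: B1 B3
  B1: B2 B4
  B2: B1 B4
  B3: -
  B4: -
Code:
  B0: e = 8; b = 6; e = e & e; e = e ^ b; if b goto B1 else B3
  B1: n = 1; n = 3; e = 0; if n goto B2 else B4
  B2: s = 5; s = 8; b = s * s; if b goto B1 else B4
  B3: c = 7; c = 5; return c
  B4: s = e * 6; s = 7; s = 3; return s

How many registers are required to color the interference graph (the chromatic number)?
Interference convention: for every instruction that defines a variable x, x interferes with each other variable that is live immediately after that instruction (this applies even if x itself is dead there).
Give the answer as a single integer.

Answer: 2

Working:
Per-block:
  B0: def={b,e} ue=∅
  B1: def={e,n} ue=∅
  B2: def={b,s} ue=∅
  B3: def={c} ue=∅
  B4: def={s} ue={e}

Backward fixpoint:
  B0 li=∅ lo=∅
  B1 li=∅ lo={e}
  B2 li={e} lo={e}
  B3 li=∅ lo=∅
  B4 li={e} lo=∅

Conflict graph:
  b↔{e}
  c↔∅
  e↔{b,n,s}
  n↔{e}
  s↔{e}

Chromatic number:
  clique {b,e} ⇒ need ≥ 2
  assign b→r1 c→r0 e→r0 n→r1 s→r1 — no edge inside a register ⇒ χ ≤ 2
  χ = 2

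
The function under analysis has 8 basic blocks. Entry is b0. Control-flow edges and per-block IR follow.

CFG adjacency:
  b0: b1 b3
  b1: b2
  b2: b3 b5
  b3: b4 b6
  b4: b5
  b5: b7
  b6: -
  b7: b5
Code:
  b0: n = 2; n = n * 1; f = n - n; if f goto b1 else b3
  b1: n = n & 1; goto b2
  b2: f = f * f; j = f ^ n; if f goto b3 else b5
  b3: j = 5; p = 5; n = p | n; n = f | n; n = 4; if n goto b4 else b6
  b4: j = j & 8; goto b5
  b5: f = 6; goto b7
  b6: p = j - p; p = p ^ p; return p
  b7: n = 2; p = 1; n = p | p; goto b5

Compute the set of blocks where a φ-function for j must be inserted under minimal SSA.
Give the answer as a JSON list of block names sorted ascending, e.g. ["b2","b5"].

idom tree: b1←b0 b2←b1 b3←b0 b4←b3 b5←b0 b6←b3 b7←b5
Dom∩ at merges:
  b3: preds {b0,b2}: {b0} ∩ {b0,b1,b2} = {b0}; idom=b0
  b5: preds {b2,b4,b7}: {b0,b1,b2} ∩ {b0,b3,b4} ∩ {b0,b5,b7} = {b0}; idom=b0

DF derivation:
  join b3 pred b0: · stop@b0
  join b3 pred b2: b2→b1 stop@b0
  join b5 pred b2: b2→b1 stop@b0
  join b5 pred b4: b4→b3 stop@b0
  join b5 pred b7: b7→b5 stop@b0
  DF(b0)=∅
  DF(b1)={b3,b5}
  DF(b2)={b3,b5}
  DF(b3)={b5}
  DF(b4)={b5}
  DF(b5)={b5}
  DF(b6)=∅
  DF(b7)={b5}

φ for j: defs {b2,b3,b4}
  DF⁺ = {b3,b5}

Answer: ["b3", "b5"]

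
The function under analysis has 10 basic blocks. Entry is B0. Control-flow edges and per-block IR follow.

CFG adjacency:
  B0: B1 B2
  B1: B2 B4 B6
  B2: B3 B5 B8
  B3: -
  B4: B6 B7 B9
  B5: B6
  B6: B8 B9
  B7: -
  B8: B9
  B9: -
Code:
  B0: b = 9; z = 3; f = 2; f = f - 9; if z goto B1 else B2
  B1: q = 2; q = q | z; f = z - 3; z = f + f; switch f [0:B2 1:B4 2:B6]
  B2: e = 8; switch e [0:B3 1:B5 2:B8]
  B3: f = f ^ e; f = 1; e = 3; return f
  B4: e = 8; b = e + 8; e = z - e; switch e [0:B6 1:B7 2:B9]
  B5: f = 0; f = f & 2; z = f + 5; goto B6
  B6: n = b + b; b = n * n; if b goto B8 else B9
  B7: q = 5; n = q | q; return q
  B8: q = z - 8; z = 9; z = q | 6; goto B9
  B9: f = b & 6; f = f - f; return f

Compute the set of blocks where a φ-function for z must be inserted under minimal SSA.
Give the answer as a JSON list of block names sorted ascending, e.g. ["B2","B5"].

idom tree: B1←B0 B2←B0 B3←B2 B4←B1 B5←B2 B6←B0 B7←B4 B8←B0 B9←B0
Dom∩ at merges:
  B2: preds {B0,B1}: {B0} ∩ {B0,B1} = {B0}; idom=B0
  B6: preds {B1,B4,B5}: {B0,B1} ∩ {B0,B1,B4} ∩ {B0,B2,B5} = {B0}; idom=B0
  B8: preds {B2,B6}: {B0,B2} ∩ {B0,B6} = {B0}; idom=B0
  B9: preds {B4,B6,B8}: {B0,B1,B4} ∩ {B0,B6} ∩ {B0,B8} = {B0}; idom=B0

DF derivation:
  join B2 pred B0: · stop@B0
  join B2 pred B1: B1 stop@B0
  join B6 pred B1: B1 stop@B0
  join B6 pred B4: B4→B1 stop@B0
  join B6 pred B5: B5→B2 stop@B0
  join B8 pred B2: B2 stop@B0
  join B8 pred B6: B6 stop@B0
  join B9 pred B4: B4→B1 stop@B0
  join B9 pred B6: B6 stop@B0
  join B9 pred B8: B8 stop@B0
  DF(B0)=∅
  DF(B1)={B2,B6,B9}
  DF(B2)={B6,B8}
  DF(B3)=∅
  DF(B4)={B6,B9}
  DF(B5)={B6}
  DF(B6)={B8,B9}
  DF(B7)=∅
  DF(B8)={B9}
  DF(B9)=∅

φ for z: defs {B0,B1,B5,B8}
  DF⁺ = {B2,B6,B8,B9}

Answer: ["B2", "B6", "B8", "B9"]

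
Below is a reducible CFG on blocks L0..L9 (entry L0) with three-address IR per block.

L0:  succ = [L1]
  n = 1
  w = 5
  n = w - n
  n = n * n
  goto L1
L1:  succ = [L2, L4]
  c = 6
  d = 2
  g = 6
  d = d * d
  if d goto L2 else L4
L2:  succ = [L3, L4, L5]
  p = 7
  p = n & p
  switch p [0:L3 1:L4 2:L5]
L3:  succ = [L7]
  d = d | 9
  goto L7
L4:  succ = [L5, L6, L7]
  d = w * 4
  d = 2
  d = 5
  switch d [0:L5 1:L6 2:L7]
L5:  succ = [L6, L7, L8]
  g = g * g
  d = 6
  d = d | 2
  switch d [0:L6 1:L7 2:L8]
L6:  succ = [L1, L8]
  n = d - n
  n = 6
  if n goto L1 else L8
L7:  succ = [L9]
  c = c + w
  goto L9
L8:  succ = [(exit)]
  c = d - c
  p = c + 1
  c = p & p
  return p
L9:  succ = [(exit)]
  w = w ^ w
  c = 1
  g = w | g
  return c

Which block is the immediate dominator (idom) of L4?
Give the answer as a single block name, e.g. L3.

Answer: L1

Derivation:
idom tree: L1←L0 L2←L1 L3←L2 L4←L1 L5←L1 L6←L1 L7←L1 L8←L1 L9←L7
Join-block Dom:
  L1: preds {L0,L6}: {L0} ∩ {L0,L1,L6} = {L0}; idom=L0
  L4: preds {L1,L2}: {L0,L1} ∩ {L0,L1,L2} = {L0,L1}; idom=L1
  L5: preds {L2,L4}: {L0,L1,L2} ∩ {L0,L1,L4} = {L0,L1}; idom=L1
  L6: preds {L4,L5}: {L0,L1,L4} ∩ {L0,L1,L5} = {L0,L1}; idom=L1
  L7: preds {L3,L4,L5}: {L0,L1,L2,L3} ∩ {L0,L1,L4} ∩ {L0,L1,L5} = {L0,L1}; idom=L1
  L8: preds {L5,L6}: {L0,L1,L5} ∩ {L0,L1,L6} = {L0,L1}; idom=L1

idom(L4) = L1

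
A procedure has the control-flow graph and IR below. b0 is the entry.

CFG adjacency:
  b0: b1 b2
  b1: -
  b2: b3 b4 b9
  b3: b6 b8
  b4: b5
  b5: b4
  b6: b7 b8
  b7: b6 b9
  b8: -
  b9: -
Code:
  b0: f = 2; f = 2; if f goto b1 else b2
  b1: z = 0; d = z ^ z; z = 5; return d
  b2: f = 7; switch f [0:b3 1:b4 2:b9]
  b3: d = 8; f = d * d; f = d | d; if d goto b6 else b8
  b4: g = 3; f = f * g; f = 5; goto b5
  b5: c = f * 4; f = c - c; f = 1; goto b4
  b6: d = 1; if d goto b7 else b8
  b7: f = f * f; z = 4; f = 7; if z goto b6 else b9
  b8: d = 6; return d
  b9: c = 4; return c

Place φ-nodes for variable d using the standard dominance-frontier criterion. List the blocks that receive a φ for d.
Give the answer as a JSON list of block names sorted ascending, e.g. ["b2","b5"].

idom tree: b1←b0 b2←b0 b3←b2 b4←b2 b5←b4 b6←b3 b7←b6 b8←b3 b9←b2
Dom at joins:
  b4: preds {b2,b5}: {b0,b2} ∩ {b0,b2,b4,b5} = {b0,b2}; idom=b2
  b6: preds {b3,b7}: {b0,b2,b3} ∩ {b0,b2,b3,b6,b7} = {b0,b2,b3}; idom=b3
  b8: preds {b3,b6}: {b0,b2,b3} ∩ {b0,b2,b3,b6} = {b0,b2,b3}; idom=b3
  b9: preds {b2,b7}: {b0,b2} ∩ {b0,b2,b3,b6,b7} = {b0,b2}; idom=b2

Frontier:
  b4←b2: walk · to b2
  b4←b5: walk b5→b4 to b2
  b6←b3: walk · to b3
  b6←b7: walk b7→b6 to b3
  b8←b3: walk · to b3
  b8←b6: walk b6 to b3
  b9←b2: walk · to b2
  b9←b7: walk b7→b6→b3 to b2
  b0 → ∅
  b1 → ∅
  b2 → ∅
  b3 → {b9}
  b4 → {b4}
  b5 → {b4}
  b6 → {b6,b8,b9}
  b7 → {b6,b9}
  b8 → ∅
  b9 → ∅

φ for d: defs {b1,b3,b6,b8}
  DF⁺ = {b6,b8,b9}

Answer: ["b6", "b8", "b9"]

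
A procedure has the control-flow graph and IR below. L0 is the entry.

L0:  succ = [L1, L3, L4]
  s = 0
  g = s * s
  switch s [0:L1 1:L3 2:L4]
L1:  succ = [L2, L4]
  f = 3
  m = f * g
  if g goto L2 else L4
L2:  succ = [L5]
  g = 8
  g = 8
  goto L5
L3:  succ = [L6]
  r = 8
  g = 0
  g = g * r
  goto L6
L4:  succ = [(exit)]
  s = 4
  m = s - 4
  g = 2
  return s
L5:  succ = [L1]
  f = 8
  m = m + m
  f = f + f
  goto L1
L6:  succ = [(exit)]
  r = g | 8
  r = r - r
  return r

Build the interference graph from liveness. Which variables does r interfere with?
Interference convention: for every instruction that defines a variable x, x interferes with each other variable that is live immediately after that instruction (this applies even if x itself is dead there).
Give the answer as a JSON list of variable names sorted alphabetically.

def/use:
  L0 def {g,s} use ∅
  L1 def {f,m} use {g}
  L2 def {g} use ∅
  L3 def {g,r} use ∅
  L4 def {g,m,s} use ∅
  L5 def {f,m} use {m}
  L6 def {r} use {g}

Backward fixpoint:
  L0: in=∅ out={g}
  L1: in={g} out={m}
  L2: in={m} out={g,m}
  L3: in=∅ out={g}
  L4: in=∅ out=∅
  L5: in={g,m} out={g}
  L6: in={g} out=∅

Interfere edges:
  f — {g,m}
  g — {f,m,r,s}
  m — {f,g,s}
  r — {g}
  s — {g,m}

N(r) = ["g"]

Answer: ["g"]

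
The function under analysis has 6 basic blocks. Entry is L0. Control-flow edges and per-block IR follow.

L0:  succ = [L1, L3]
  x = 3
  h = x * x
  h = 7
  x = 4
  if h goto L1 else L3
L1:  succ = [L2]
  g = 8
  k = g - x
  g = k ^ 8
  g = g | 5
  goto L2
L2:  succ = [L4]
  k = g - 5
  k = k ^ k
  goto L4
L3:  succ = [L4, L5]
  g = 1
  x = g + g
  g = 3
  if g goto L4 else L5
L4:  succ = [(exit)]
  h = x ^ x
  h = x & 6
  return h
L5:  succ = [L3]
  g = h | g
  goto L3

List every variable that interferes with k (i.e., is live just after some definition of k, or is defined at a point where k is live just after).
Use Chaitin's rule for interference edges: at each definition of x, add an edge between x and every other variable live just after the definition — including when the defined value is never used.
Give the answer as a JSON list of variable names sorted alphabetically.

Block summaries:
  L0 def {h,x} use ∅
  L1 def {g,k} use {x}
  L2 def {k} use {g}
  L3 def {g,x} use ∅
  L4 def {h} use {x}
  L5 def {g} use {g,h}

Live sets:
  L0 li=∅ lo={h,x}
  L1 li={x} lo={g,x}
  L2 li={g,x} lo={x}
  L3 li={h} lo={g,h,x}
  L4 li={x} lo=∅
  L5 li={g,h} lo={h}

Interfere edges:
  g: {h,x}
  h: {g,x}
  k: {x}
  x: {g,h,k}

N(k) = ["x"]

Answer: ["x"]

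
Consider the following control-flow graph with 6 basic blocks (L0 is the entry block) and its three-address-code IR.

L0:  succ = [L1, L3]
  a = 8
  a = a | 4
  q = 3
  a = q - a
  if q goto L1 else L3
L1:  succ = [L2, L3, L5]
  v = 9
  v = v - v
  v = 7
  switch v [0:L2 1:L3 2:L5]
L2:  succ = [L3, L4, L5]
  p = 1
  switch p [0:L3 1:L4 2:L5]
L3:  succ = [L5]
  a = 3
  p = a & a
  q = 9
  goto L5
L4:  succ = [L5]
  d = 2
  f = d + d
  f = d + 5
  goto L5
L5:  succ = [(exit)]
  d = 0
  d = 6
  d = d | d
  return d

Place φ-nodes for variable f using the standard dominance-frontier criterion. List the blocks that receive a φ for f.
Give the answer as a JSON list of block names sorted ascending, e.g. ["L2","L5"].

Answer: ["L5"]

Working:
idom tree: L1←L0 L2←L1 L3←L0 L4←L2 L5←L0
Dom at joins:
  L3: preds {L0,L1,L2}: {L0} ∩ {L0,L1} ∩ {L0,L1,L2} = {L0}; idom=L0
  L5: preds {L1,L2,L3,L4}: {L0,L1} ∩ {L0,L1,L2} ∩ {L0,L3} ∩ {L0,L1,L2,L4} = {L0}; idom=L0

Frontier:
  join L3 pred L0: · stop@L0
  join L3 pred L1: L1 stop@L0
  join L3 pred L2: L2→L1 stop@L0
  join L5 pred L1: L1 stop@L0
  join L5 pred L2: L2→L1 stop@L0
  join L5 pred L3: L3 stop@L0
  join L5 pred L4: L4→L2→L1 stop@L0
  L0 → ∅
  L1 → {L3,L5}
  L2 → {L3,L5}
  L3 → {L5}
  L4 → {L5}
  L5 → ∅

φ for f: defs {L4}
  DF⁺ = {L5}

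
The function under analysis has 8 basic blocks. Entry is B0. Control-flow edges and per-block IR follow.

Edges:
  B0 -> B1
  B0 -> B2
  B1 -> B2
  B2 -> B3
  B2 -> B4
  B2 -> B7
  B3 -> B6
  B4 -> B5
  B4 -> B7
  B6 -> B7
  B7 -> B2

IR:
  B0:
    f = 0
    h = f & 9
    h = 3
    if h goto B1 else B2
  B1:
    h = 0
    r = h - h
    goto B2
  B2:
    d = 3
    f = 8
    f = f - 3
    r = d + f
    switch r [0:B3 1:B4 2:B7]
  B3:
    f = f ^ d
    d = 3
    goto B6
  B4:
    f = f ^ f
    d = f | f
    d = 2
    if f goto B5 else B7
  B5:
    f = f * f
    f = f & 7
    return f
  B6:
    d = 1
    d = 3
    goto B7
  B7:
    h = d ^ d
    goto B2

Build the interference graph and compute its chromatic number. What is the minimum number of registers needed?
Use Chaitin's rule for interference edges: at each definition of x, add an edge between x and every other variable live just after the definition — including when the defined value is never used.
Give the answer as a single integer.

Answer: 3

Derivation:
Per-block:
  B0: {f,h} / ∅
  B1: {h,r} / ∅
  B2: {d,f,r} / ∅
  B3: {d,f} / {d,f}
  B4: {d,f} / {f}
  B5: {f} / {f}
  B6: {d} / ∅
  B7: {h} / {d}

Liveness:
  live B0: ∅→∅
  live B1: ∅→∅
  live B2: ∅→{d,f}
  live B3: {d,f}→∅
  live B4: {f}→{d,f}
  live B5: {f}→∅
  live B6: ∅→{d}
  live B7: {d}→∅

Interference:
  d↔{f,r}
  f↔{d,r}
  h↔∅
  r↔{d,f}

Colouring:
  clique {d,f,r} ⇒ need ≥ 3
  3-colouring: R0={d,h}  R1={f}  R2={r}
  χ = 3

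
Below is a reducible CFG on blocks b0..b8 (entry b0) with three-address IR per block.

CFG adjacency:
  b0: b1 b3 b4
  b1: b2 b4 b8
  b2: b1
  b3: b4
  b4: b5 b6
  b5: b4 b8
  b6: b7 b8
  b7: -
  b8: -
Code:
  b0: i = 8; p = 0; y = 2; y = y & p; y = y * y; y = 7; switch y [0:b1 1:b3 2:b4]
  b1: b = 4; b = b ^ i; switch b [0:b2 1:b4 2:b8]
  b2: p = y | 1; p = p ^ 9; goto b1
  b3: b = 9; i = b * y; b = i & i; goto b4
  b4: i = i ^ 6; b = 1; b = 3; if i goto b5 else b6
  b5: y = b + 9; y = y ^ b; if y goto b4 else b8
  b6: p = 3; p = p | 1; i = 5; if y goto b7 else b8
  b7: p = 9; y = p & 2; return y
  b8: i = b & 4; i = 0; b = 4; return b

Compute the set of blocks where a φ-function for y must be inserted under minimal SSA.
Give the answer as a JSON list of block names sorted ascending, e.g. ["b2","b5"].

Answer: ["b4", "b8"]

Analysis:
idom tree: b1←b0 b2←b1 b3←b0 b4←b0 b5←b4 b6←b4 b7←b6 b8←b0
Dom∩ at merges:
  b1: preds {b0,b2}: {b0} ∩ {b0,b1,b2} = {b0}; idom=b0
  b4: preds {b0,b1,b3,b5}: {b0} ∩ {b0,b1} ∩ {b0,b3} ∩ {b0,b4,b5} = {b0}; idom=b0
  b8: preds {b1,b5,b6}: {b0,b1} ∩ {b0,b4,b5} ∩ {b0,b4,b6} = {b0}; idom=b0

Frontier:
  join b1 pred b0: · stop@b0
  join b1 pred b2: b2→b1 stop@b0
  join b4 pred b0: · stop@b0
  join b4 pred b1: b1 stop@b0
  join b4 pred b3: b3 stop@b0
  join b4 pred b5: b5→b4 stop@b0
  join b8 pred b1: b1 stop@b0
  join b8 pred b5: b5→b4 stop@b0
  join b8 pred b6: b6→b4 stop@b0
  b0 → ∅
  b1 → {b1,b4,b8}
  b2 → {b1}
  b3 → {b4}
  b4 → {b4,b8}
  b5 → {b4,b8}
  b6 → {b8}
  b7 → ∅
  b8 → ∅

φ for y: defs {b0,b5,b7}
  DF⁺ = {b4,b8}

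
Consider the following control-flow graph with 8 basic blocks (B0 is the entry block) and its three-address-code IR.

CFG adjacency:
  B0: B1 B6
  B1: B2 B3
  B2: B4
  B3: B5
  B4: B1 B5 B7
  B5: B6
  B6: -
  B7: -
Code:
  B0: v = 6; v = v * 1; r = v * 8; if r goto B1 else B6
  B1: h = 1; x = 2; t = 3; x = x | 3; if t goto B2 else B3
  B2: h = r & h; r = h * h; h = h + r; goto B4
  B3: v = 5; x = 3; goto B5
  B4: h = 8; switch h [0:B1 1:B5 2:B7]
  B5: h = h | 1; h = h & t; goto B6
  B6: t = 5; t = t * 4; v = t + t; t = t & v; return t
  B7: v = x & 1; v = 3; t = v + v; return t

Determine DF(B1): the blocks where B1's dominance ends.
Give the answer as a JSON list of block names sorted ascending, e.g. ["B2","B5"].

Answer: ["B1", "B6"]

Working:
idom tree: B1←B0 B2←B1 B3←B1 B4←B2 B5←B1 B6←B0 B7←B4
Join-block Dom:
  B1: preds {B0,B4}: {B0} ∩ {B0,B1,B2,B4} = {B0}; idom=B0
  B5: preds {B3,B4}: {B0,B1,B3} ∩ {B0,B1,B2,B4} = {B0,B1}; idom=B1
  B6: preds {B0,B5}: {B0} ∩ {B0,B1,B5} = {B0}; idom=B0

DF derivation:
  B1←B0: walk · to B0
  B1←B4: walk B4→B2→B1 to B0
  B5←B3: walk B3 to B1
  B5←B4: walk B4→B2 to B1
  B6←B0: walk · to B0
  B6←B5: walk B5→B1 to B0
  B0 → ∅
  B1 → {B1,B6}
  B2 → {B1,B5}
  B3 → {B5}
  B4 → {B1,B5}
  B5 → {B6}
  B6 → ∅
  B7 → ∅

DF(B1) = ["B1", "B6"]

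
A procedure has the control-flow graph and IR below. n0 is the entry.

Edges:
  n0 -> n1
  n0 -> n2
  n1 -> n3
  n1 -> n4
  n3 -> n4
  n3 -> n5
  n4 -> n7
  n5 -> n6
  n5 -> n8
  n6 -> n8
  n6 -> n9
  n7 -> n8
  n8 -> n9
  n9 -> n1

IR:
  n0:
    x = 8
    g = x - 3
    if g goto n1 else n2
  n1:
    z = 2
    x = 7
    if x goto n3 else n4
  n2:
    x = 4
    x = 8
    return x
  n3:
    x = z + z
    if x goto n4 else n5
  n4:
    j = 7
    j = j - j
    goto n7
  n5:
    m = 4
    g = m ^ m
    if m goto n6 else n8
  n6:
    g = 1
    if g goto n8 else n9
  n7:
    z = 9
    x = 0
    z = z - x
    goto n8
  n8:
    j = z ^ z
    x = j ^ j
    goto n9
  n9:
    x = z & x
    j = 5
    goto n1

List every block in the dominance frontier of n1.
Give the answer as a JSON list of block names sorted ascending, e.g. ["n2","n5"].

idom tree: n1←n0 n2←n0 n3←n1 n4←n1 n5←n3 n6←n5 n7←n4 n8←n1 n9←n1
Dom at joins:
  n1: preds {n0,n9}: {n0} ∩ {n0,n1,n9} = {n0}; idom=n0
  n4: preds {n1,n3}: {n0,n1} ∩ {n0,n1,n3} = {n0,n1}; idom=n1
  n8: preds {n5,n6,n7}: {n0,n1,n3,n5} ∩ {n0,n1,n3,n5,n6} ∩ {n0,n1,n4,n7} = {n0,n1}; idom=n1
  n9: preds {n6,n8}: {n0,n1,n3,n5,n6} ∩ {n0,n1,n8} = {n0,n1}; idom=n1

DF derivation:
  n1←n0: walk · to n0
  n1←n9: walk n9→n1 to n0
  n4←n1: walk · to n1
  n4←n3: walk n3 to n1
  n8←n5: walk n5→n3 to n1
  n8←n6: walk n6→n5→n3 to n1
  n8←n7: walk n7→n4 to n1
  n9←n6: walk n6→n5→n3 to n1
  n9←n8: walk n8 to n1
  DF(n0)=∅
  DF(n1)={n1}
  DF(n2)=∅
  DF(n3)={n4,n8,n9}
  DF(n4)={n8}
  DF(n5)={n8,n9}
  DF(n6)={n8,n9}
  DF(n7)={n8}
  DF(n8)={n9}
  DF(n9)={n1}

DF(n1) = ["n1"]

Answer: ["n1"]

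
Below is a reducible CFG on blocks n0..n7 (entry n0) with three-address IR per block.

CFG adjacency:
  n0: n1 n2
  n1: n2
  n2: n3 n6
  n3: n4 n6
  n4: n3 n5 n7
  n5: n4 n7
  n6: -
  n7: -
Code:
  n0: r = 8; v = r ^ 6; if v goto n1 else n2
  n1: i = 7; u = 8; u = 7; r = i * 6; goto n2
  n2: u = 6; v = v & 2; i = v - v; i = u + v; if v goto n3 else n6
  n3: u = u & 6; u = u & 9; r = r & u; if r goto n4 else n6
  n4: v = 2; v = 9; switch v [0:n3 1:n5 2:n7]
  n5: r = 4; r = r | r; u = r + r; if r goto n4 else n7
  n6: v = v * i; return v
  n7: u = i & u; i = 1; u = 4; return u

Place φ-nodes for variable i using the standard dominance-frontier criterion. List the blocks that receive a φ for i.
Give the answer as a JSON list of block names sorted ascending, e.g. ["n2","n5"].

Answer: ["n2"]

Analysis:
idom tree: n1←n0 n2←n0 n3←n2 n4←n3 n5←n4 n6←n2 n7←n4
Dom∩ at merges:
  n2: preds {n0,n1}: {n0} ∩ {n0,n1} = {n0}; idom=n0
  n3: preds {n2,n4}: {n0,n2} ∩ {n0,n2,n3,n4} = {n0,n2}; idom=n2
  n4: preds {n3,n5}: {n0,n2,n3} ∩ {n0,n2,n3,n4,n5} = {n0,n2,n3}; idom=n3
  n6: preds {n2,n3}: {n0,n2} ∩ {n0,n2,n3} = {n0,n2}; idom=n2
  n7: preds {n4,n5}: {n0,n2,n3,n4} ∩ {n0,n2,n3,n4,n5} = {n0,n2,n3,n4}; idom=n4

DF walk-up:
  n2←n0: walk · to n0
  n2←n1: walk n1 to n0
  n3←n2: walk · to n2
  n3←n4: walk n4→n3 to n2
  n4←n3: walk · to n3
  n4←n5: walk n5→n4 to n3
  n6←n2: walk · to n2
  n6←n3: walk n3 to n2
  n7←n4: walk · to n4
  n7←n5: walk n5 to n4
  n0: DF=∅
  n1: DF={n2}
  n2: DF=∅
  n3: DF={n3,n6}
  n4: DF={n3,n4}
  n5: DF={n4,n7}
  n6: DF=∅
  n7: DF=∅

φ for i: defs {n1,n2,n7}
  DF⁺ = {n2}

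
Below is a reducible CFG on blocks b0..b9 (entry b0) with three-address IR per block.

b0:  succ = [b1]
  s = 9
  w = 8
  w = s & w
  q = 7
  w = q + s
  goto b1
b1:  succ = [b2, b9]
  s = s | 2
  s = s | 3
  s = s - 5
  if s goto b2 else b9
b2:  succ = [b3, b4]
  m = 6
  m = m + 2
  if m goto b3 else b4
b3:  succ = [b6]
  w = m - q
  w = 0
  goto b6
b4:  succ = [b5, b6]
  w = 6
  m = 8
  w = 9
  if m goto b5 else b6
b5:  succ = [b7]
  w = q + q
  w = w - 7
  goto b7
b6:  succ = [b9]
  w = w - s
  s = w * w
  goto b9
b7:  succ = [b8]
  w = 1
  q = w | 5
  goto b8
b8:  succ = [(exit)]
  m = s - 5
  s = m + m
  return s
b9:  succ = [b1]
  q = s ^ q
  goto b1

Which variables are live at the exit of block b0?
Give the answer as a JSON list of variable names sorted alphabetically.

Answer: ["q", "s"]

Analysis:
def/use:
  b0 def {q,s,w} use ∅
  b1 def {s} use {s}
  b2 def {m} use ∅
  b3 def {w} use {m,q}
  b4 def {m,w} use ∅
  b5 def {w} use {q}
  b6 def {s,w} use {s,w}
  b7 def {q,w} use ∅
  b8 def {m,s} use {s}
  b9 def {q} use {q,s}

Liveness:
  b0: in=∅ out={q,s}
  b1: in={q,s} out={q,s}
  b2: in={q,s} out={m,q,s}
  b3: in={m,q,s} out={q,s,w}
  b4: in={q,s} out={q,s,w}
  b5: in={q,s} out={s}
  b6: in={q,s,w} out={q,s}
  b7: in={s} out={s}
  b8: in={s} out=∅
  b9: in={q,s} out={q,s}

live-out(b0) = ["q", "s"]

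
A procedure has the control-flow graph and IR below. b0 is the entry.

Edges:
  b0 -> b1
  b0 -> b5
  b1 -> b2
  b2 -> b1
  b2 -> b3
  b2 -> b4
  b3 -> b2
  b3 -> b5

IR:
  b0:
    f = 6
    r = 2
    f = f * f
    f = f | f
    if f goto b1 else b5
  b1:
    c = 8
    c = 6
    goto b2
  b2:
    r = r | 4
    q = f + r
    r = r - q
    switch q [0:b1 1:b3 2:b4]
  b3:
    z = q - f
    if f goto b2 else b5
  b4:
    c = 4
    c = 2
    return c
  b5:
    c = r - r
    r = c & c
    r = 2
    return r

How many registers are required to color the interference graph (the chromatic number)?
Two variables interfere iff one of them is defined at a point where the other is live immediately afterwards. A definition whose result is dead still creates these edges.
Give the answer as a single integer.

Answer: 3

Working:
Block summaries:
  b0: {f,r} / ∅
  b1: {c} / ∅
  b2: {q,r} / {f,r}
  b3: {z} / {f,q}
  b4: {c} / ∅
  b5: {c,r} / {r}

Live sets:
  b0 li=∅ lo={f,r}
  b1 li={f,r} lo={f,r}
  b2 li={f,r} lo={f,q,r}
  b3 li={f,q,r} lo={f,r}
  b4 li=∅ lo=∅
  b5 li={r} lo=∅

Conflict graph:
  c: {f,r}
  f: {c,q,r,z}
  q: {f,r}
  r: {c,f,q,z}
  z: {f,r}

Colouring:
  {c,f,r} pairwise interfere (3-clique) ⇒ χ ≥ 3
  assign c→c2 f→c0 q→c2 r→c1 z→c2 — no edge inside a register ⇒ χ ≤ 3
  χ = 3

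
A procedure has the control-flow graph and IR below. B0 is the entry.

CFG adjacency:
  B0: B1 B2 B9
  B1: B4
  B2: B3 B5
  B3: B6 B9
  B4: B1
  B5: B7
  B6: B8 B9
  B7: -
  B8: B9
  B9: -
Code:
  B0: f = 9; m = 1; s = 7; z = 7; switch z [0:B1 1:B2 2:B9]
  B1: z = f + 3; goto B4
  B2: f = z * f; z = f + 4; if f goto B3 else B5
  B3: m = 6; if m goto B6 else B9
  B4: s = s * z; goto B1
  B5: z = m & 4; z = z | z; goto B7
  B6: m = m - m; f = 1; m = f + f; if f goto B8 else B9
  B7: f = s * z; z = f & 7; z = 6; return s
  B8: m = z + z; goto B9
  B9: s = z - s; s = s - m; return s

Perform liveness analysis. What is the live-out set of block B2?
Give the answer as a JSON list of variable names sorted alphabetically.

Answer: ["m", "s", "z"]

Analysis:
Block summaries:
  B0: def={f,m,s,z} ue=∅
  B1: def={z} ue={f}
  B2: def={f,z} ue={f,z}
  B3: def={m} ue=∅
  B4: def={s} ue={s,z}
  B5: def={z} ue={m}
  B6: def={f,m} ue={m}
  B7: def={f,z} ue={s,z}
  B8: def={m} ue={z}
  B9: def={s} ue={m,s,z}

Backward fixpoint:
  B0: in=∅ out={f,m,s,z}
  B1: in={f,s} out={f,s,z}
  B2: in={f,m,s,z} out={m,s,z}
  B3: in={s,z} out={m,s,z}
  B4: in={f,s,z} out={f,s}
  B5: in={m,s} out={s,z}
  B6: in={m,s,z} out={m,s,z}
  B7: in={s,z} out=∅
  B8: in={s,z} out={m,s,z}
  B9: in={m,s,z} out=∅

live-out(B2) = ["m", "s", "z"]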